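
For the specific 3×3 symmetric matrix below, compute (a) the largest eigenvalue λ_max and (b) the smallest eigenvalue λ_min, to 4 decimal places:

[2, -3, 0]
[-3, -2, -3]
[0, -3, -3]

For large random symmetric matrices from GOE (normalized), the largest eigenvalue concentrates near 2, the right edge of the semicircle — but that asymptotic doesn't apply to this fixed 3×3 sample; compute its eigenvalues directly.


Since M is real symmetric, all three eigenvalues are real; they are the roots of det(λI − M) = λ³ − (tr M) λ² + s λ − det M, where s is the sum of the principal 2×2 minors.
tr M = 2 + (-2) + (-3) = -3.
s = (2·(-2) − (-3)²) + (2·(-3) − 0²) + ((-2)·(-3) − (-3)²) = -13 + (-6) + (-3) = -22.
det M (expand along row 1) = 2·(-3) − (-3)·9 + 0·9 = 21.
Characteristic polynomial: λ³ + 3λ² − 22λ − 21 = 0.
Substitute λ = y + (tr M)/3 = y − 1.000000 to remove the quadratic term: y³ + p·y + q = 0 with p = s − (tr M)²/3 = -25.000000 and q = −2(tr M)³/27 + (tr M)·s/3 − det M = 3.000000.
Three real roots ⇒ use the trigonometric (Viète) form: r = 2√(−p/3) = 5.773503, φ = arccos(3q/(p·r)) = arccos(-0.062354) = 1.633191 rad.
y_k = r·cos(φ/3 − 2πk/3) for k = 0, 1, 2 gives y = 4.938884, 0.120069, -5.058953.
λ_k = y_k − 1.000000 gives λ = 3.9389, -0.8799, -6.0590 (check: the sum is -3.0000 = tr M).

Hence λ_max = 3.9389 and λ_min = -6.0590.


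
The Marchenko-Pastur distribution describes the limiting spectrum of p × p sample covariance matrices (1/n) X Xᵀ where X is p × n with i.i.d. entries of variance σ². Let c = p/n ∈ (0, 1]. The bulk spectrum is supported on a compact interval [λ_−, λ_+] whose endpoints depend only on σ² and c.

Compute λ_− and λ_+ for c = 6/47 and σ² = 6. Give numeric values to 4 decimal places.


c = 6/47 = 0.127660; √c = 0.357295.
λ_− = σ² (1 − √c)² = 6 · (1 − 0.357295)² = 6 · (0.642705)² = 2.478420.
λ_+ = σ² (1 + √c)² = 6 · (1 + 0.357295)² = 6 · (1.357295)² = 11.053495.

Rounded to 4 decimal places: λ_− ≈ 2.4784, λ_+ ≈ 11.0535.


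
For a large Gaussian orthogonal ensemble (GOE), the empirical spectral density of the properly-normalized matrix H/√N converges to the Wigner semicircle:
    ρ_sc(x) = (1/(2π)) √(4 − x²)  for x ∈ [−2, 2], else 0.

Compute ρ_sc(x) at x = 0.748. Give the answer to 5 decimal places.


ρ_sc(x) = (1/(2π)) √(4 − x²). With x = 0.748:
  4 − x² = 4 − (0.748)² = 4 − 0.559504 = 3.440496.
  √(4 − x²) = 1.854857.
  1/(2π) = 0.159155.
  ρ_sc(0.748) = 0.159155 · 1.854857 = 0.295210.

Rounded to 5 decimal places: ρ_sc(0.748) ≈ 0.29521.


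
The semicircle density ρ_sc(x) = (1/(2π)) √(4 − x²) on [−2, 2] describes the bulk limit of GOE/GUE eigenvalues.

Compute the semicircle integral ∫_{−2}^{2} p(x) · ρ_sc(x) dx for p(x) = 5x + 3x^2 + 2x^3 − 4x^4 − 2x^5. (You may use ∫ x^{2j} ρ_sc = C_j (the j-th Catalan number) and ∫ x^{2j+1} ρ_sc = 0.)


Write p(x) = Σ a_i x^i, split into monomials and integrate each against ρ_sc separately.
Using ∫ x^{2j} ρ_sc = C_j = (1/(j+1)) C(2j, j) (Catalan numbers) and ∫ x^{2j+1} ρ_sc = 0 (odd monomials vanish by symmetry):
  i = 1 (odd): ∫ x^1 ρ_sc = 0 (vanishes)
  i = 2 (even): a_2 · C_{1} = 3 · 1 = 3
  i = 3 (odd): ∫ x^3 ρ_sc = 0 (vanishes)
  i = 4 (even): a_4 · C_{2} = -4 · 2 = -8
  i = 5 (odd): ∫ x^5 ρ_sc = 0 (vanishes)

Summing the contributions: ∫_{−2}^{2} p(x) ρ_sc(x) dx = 3 + (-8) = -5.


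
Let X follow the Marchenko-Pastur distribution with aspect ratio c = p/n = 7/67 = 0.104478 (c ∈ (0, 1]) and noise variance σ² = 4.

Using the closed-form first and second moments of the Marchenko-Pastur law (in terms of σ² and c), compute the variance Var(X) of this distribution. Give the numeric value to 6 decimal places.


Recall the MP moments m_1 = E[X] = σ² and m_2 = E[X²] = σ⁴ (1 + c).
m_1 = E[X] = σ² = 4, so m_1² = 16.
m_2 = E[X²] = σ⁴ (1 + c) = 16 · (1 + 0.104478) = 16 · 1.104478 = 17.671642.
(Note m_2 − m_1² simplifies to c · σ⁴ = 0.104478 · 16.)

Var(X) = m_2 − m_1² = 17.671642 − 16 = 1.671642.


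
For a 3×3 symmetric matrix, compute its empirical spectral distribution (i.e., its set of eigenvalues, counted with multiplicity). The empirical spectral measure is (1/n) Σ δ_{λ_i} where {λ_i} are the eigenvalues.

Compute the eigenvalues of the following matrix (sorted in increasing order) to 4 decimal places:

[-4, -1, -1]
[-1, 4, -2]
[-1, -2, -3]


Since M is real symmetric, all three eigenvalues are real; they are the roots of det(λI − M) = λ³ − (tr M) λ² + s λ − det M, where s is the sum of the principal 2×2 minors.
tr M = -4 + 4 + (-3) = -3.
s = ((-4)·4 − (-1)²) + ((-4)·(-3) − (-1)²) + (4·(-3) − (-2)²) = -17 + 11 + (-16) = -22.
det M (expand along row 1) = (-4)·(-16) − (-1)·1 + (-1)·6 = 59.
Characteristic polynomial: λ³ + 3λ² − 22λ − 59 = 0.
Substitute λ = y + (tr M)/3 = y − 1.000000 to remove the quadratic term: y³ + p·y + q = 0 with p = s − (tr M)²/3 = -25.000000 and q = −2(tr M)³/27 + (tr M)·s/3 − det M = -35.000000.
Three real roots ⇒ use the trigonometric (Viète) form: r = 2√(−p/3) = 5.773503, φ = arccos(3q/(p·r)) = arccos(0.727461) = 0.756182 rad.
y_k = r·cos(φ/3 − 2πk/3) for k = 0, 1, 2 gives y = 5.591063, -1.548532, -4.042531.
λ_k = y_k − 1.000000 gives λ = 4.5911, -2.5485, -5.0425 (check: the sum is -3.0000 = tr M).

Eigenvalues sorted in increasing order: [-5.0425, -2.5485, 4.5911].


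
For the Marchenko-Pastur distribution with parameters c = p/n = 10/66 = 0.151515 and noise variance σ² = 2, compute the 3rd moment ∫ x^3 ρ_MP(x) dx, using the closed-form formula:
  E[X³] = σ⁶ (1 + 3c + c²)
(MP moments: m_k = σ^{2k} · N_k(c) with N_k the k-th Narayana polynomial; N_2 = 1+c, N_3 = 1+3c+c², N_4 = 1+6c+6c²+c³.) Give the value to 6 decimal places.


E[X³] = σ⁶ (1 + 3c + c²) (third MP moment). With σ² = 2 (so σ⁶ = 8) and c = 10/66 = 0.151515: E[X³] = 8 · (1 + 3·0.151515 + (0.151515)²) = 8 · 1.477502.

So E[X^3] = 11.820018.


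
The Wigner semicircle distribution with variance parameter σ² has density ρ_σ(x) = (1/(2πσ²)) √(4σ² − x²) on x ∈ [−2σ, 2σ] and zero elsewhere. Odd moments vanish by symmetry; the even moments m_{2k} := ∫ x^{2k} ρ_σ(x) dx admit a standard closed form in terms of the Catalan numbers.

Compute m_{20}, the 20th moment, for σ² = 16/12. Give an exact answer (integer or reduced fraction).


By the scaled semicircle moment identity, m_{2k} = σ^{2k} · C_k with k = 10.
C_10 = (1/(k+1)) · C(2k, k) = (1/11) · C(20, 10) = (1/11) · 184756 = 16796.
σ^{2k} = (σ²)^k = (16/12)^10 = 1048576/59049.

Therefore m_{20} = σ^{20} · C_10 = (1048576/59049) · 16796 = 17611882496/59049.


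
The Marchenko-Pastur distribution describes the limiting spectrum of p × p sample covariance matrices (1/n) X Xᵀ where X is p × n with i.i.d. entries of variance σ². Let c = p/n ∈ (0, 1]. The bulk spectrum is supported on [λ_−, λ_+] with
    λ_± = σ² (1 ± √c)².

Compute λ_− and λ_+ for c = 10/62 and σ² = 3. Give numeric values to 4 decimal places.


c = 10/62 = 0.161290; √c = 0.401610.
λ_− = σ² (1 − √c)² = 3 · (1 − 0.401610)² = 3 · (0.598390)² = 1.074213.
λ_+ = σ² (1 + √c)² = 3 · (1 + 0.401610)² = 3 · (1.401610)² = 5.893529.

Rounded to 4 decimal places: λ_− ≈ 1.0742, λ_+ ≈ 5.8935.


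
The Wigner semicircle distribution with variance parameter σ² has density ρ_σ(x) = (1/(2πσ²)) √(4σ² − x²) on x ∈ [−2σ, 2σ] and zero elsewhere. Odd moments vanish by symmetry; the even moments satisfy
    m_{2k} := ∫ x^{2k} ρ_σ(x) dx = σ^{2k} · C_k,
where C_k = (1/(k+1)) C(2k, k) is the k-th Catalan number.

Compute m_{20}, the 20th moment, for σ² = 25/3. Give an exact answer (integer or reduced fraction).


By the scaled semicircle moment identity, m_{2k} = σ^{2k} · C_k with k = 10.
C_10 = (1/(k+1)) · C(2k, k) = (1/11) · C(20, 10) = (1/11) · 184756 = 16796.
σ^{2k} = (σ²)^k = (25/3)^10 = 95367431640625/59049.

Therefore m_{20} = σ^{20} · C_10 = (95367431640625/59049) · 16796 = 1601791381835937500/59049.


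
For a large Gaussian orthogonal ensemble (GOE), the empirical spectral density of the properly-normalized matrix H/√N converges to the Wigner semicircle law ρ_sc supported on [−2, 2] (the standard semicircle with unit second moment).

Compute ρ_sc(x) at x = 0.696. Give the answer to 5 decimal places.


ρ_sc(x) = (1/(2π)) √(4 − x²). With x = 0.696:
  4 − x² = 4 − (0.696)² = 4 − 0.484416 = 3.515584.
  √(4 − x²) = 1.874989.
  1/(2π) = 0.159155.
  ρ_sc(0.696) = 0.159155 · 1.874989 = 0.298414.

Rounded to 5 decimal places: ρ_sc(0.696) ≈ 0.29841.


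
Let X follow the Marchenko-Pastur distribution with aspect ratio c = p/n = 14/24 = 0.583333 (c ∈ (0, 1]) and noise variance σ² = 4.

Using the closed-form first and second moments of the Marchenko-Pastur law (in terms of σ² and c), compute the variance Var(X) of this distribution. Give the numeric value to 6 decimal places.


Recall the MP moments m_1 = E[X] = σ² and m_2 = E[X²] = σ⁴ (1 + c).
m_1 = E[X] = σ² = 4, so m_1² = 16.
m_2 = E[X²] = σ⁴ (1 + c) = 16 · (1 + 0.583333) = 16 · 1.583333 = 25.333333.
(Note m_2 − m_1² simplifies to c · σ⁴ = 0.583333 · 16.)

Var(X) = m_2 − m_1² = 25.333333 − 16 = 9.333333.


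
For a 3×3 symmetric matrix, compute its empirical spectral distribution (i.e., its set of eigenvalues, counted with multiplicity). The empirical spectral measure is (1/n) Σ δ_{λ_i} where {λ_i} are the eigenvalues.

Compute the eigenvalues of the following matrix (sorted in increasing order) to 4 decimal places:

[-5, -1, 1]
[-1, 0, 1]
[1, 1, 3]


Since M is real symmetric, all three eigenvalues are real; they are the roots of det(λI − M) = λ³ − (tr M) λ² + s λ − det M, where s is the sum of the principal 2×2 minors.
tr M = -5 + 0 + 3 = -2.
s = ((-5)·0 − (-1)²) + ((-5)·3 − 1²) + (0·3 − 1²) = -1 + (-16) + (-1) = -18.
det M (expand along row 1) = (-5)·(-1) − (-1)·(-4) + 1·(-1) = 0.
Characteristic polynomial: λ³ + 2λ² − 18λ = 0.
Substitute λ = y + (tr M)/3 = y − 0.666667 to remove the quadratic term: y³ + p·y + q = 0 with p = s − (tr M)²/3 = -19.333333 and q = −2(tr M)³/27 + (tr M)·s/3 − det M = 12.592593.
Three real roots ⇒ use the trigonometric (Viète) form: r = 2√(−p/3) = 5.077182, φ = arccos(3q/(p·r)) = arccos(-0.384864) = 1.965856 rad.
y_k = r·cos(φ/3 − 2πk/3) for k = 0, 1, 2 gives y = 4.025566, 0.666667, -4.692232.
λ_k = y_k − 0.666667 gives λ = 3.3589, 0.0000, -5.3589 (check: the sum is -2.0000 = tr M).

Eigenvalues sorted in increasing order: [-5.3589, 0.0000, 3.3589].


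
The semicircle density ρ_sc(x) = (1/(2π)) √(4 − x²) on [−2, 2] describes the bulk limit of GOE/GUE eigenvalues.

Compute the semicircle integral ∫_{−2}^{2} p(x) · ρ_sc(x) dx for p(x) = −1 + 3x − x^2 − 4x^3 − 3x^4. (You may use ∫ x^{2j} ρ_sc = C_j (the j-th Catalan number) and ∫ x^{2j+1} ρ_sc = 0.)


Write p(x) = Σ a_i x^i, split into monomials and integrate each against ρ_sc separately.
Using ∫ x^{2j} ρ_sc = C_j = (1/(j+1)) C(2j, j) (Catalan numbers) and ∫ x^{2j+1} ρ_sc = 0 (odd monomials vanish by symmetry):
  i = 0 (even): a_0 · C_{0} = -1 · 1 = -1
  i = 1 (odd): ∫ x^1 ρ_sc = 0 (vanishes)
  i = 2 (even): a_2 · C_{1} = -1 · 1 = -1
  i = 3 (odd): ∫ x^3 ρ_sc = 0 (vanishes)
  i = 4 (even): a_4 · C_{2} = -3 · 2 = -6

Summing the contributions: ∫_{−2}^{2} p(x) ρ_sc(x) dx = (-1) + (-1) + (-6) = -8.


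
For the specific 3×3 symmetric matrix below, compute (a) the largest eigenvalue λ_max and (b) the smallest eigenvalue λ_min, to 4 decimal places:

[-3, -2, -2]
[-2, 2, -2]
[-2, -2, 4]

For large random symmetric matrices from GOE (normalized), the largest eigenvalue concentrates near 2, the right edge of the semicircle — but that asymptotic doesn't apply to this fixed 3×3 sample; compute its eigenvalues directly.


Since M is real symmetric, all three eigenvalues are real; they are the roots of det(λI − M) = λ³ − (tr M) λ² + s λ − det M, where s is the sum of the principal 2×2 minors.
tr M = -3 + 2 + 4 = 3.
s = ((-3)·2 − (-2)²) + ((-3)·4 − (-2)²) + (2·4 − (-2)²) = -10 + (-16) + 4 = -22.
det M (expand along row 1) = (-3)·4 − (-2)·(-12) + (-2)·8 = -52.
Characteristic polynomial: λ³ − 3λ² − 22λ + 52 = 0.
Substitute λ = y + (tr M)/3 = y + 1.000000 to remove the quadratic term: y³ + p·y + q = 0 with p = s − (tr M)²/3 = -25.000000 and q = −2(tr M)³/27 + (tr M)·s/3 − det M = 28.000000.
Three real roots ⇒ use the trigonometric (Viète) form: r = 2√(−p/3) = 5.773503, φ = arccos(3q/(p·r)) = arccos(-0.581969) = 2.191944 rad.
y_k = r·cos(φ/3 − 2πk/3) for k = 0, 1, 2 gives y = 4.299770, 1.186877, -5.486647.
λ_k = y_k + 1.000000 gives λ = 5.2998, 2.1869, -4.4866 (check: the sum is 3.0000 = tr M).

Hence λ_max = 5.2998 and λ_min = -4.4866.


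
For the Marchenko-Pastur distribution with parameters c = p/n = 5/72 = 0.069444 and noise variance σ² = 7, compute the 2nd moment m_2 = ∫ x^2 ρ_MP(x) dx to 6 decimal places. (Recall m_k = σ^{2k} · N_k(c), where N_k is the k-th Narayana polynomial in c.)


E[X²] = σ⁴ (1 + c) (second MP moment). With σ² = 7 (so σ⁴ = 49) and c = 5/72 = 0.069444: E[X²] = 49 · (1 + 0.069444) = 49 · 1.069444.

So E[X^2] = 52.402778.


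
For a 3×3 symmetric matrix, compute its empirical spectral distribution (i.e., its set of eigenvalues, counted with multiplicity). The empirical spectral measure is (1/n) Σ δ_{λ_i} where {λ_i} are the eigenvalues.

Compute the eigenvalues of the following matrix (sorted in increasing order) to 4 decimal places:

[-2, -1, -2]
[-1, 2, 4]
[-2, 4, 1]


Since M is real symmetric, all three eigenvalues are real; they are the roots of det(λI − M) = λ³ − (tr M) λ² + s λ − det M, where s is the sum of the principal 2×2 minors.
tr M = -2 + 2 + 1 = 1.
s = ((-2)·2 − (-1)²) + ((-2)·1 − (-2)²) + (2·1 − 4²) = -5 + (-6) + (-14) = -25.
det M (expand along row 1) = (-2)·(-14) − (-1)·7 + (-2)·0 = 35.
Characteristic polynomial: λ³ − λ² − 25λ − 35 = 0.
Substitute λ = y + (tr M)/3 = y + 0.333333 to remove the quadratic term: y³ + p·y + q = 0 with p = s − (tr M)²/3 = -25.333333 and q = −2(tr M)³/27 + (tr M)·s/3 − det M = -43.407407.
Three real roots ⇒ use the trigonometric (Viète) form: r = 2√(−p/3) = 5.811865, φ = arccos(3q/(p·r)) = arccos(0.884458) = 0.485465 rad.
y_k = r·cos(φ/3 − 2πk/3) for k = 0, 1, 2 gives y = 5.735936, -2.057033, -3.678902.
λ_k = y_k + 0.333333 gives λ = 6.0693, -1.7237, -3.3456 (check: the sum is 1.0000 = tr M).

Eigenvalues sorted in increasing order: [-3.3456, -1.7237, 6.0693].


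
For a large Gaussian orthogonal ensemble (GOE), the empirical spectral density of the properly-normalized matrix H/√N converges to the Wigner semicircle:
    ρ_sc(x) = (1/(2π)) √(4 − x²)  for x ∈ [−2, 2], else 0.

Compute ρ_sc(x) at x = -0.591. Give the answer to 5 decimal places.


ρ_sc(x) = (1/(2π)) √(4 − x²). With x = -0.591:
  4 − x² = 4 − (-0.591)² = 4 − 0.349281 = 3.650719.
  √(4 − x²) = 1.910685.
  1/(2π) = 0.159155.
  ρ_sc(-0.591) = 0.159155 · 1.910685 = 0.304095.

Rounded to 5 decimal places: ρ_sc(-0.591) ≈ 0.30410.


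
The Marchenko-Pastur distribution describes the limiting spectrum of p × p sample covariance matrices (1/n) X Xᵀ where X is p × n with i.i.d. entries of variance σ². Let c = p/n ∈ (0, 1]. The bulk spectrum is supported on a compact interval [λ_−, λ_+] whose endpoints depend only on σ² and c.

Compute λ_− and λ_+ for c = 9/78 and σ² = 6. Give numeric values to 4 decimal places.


c = 9/78 = 0.115385; √c = 0.339683.
λ_− = σ² (1 − √c)² = 6 · (1 − 0.339683)² = 6 · (0.660317)² = 2.616110.
λ_+ = σ² (1 + √c)² = 6 · (1 + 0.339683)² = 6 · (1.339683)² = 10.768505.

Rounded to 4 decimal places: λ_− ≈ 2.6161, λ_+ ≈ 10.7685.


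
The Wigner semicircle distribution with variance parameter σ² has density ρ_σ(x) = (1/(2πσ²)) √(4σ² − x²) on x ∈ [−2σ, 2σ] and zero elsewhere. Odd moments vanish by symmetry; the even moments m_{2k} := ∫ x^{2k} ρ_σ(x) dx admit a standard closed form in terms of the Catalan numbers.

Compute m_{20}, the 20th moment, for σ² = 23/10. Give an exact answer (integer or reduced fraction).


By the scaled semicircle moment identity, m_{2k} = σ^{2k} · C_k with k = 10.
C_10 = (1/(k+1)) · C(2k, k) = (1/11) · C(20, 10) = (1/11) · 184756 = 16796.
σ^{2k} = (σ²)^k = (23/10)^10 = 41426511213649/10000000000.

Therefore m_{20} = σ^{20} · C_10 = (41426511213649/10000000000) · 16796 = 173949920586112151/2500000000.


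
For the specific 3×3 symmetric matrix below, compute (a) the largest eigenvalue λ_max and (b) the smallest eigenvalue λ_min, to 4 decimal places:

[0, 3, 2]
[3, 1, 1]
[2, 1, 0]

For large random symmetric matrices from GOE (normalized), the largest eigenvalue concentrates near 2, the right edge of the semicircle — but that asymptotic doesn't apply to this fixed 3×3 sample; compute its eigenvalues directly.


Since M is real symmetric, all three eigenvalues are real; they are the roots of det(λI − M) = λ³ − (tr M) λ² + s λ − det M, where s is the sum of the principal 2×2 minors.
tr M = 0 + 1 + 0 = 1.
s = (0·1 − 3²) + (0·0 − 2²) + (1·0 − 1²) = -9 + (-4) + (-1) = -14.
det M (expand along row 1) = 0·(-1) − 3·(-2) + 2·1 = 8.
Characteristic polynomial: λ³ − λ² − 14λ − 8 = 0.
Substitute λ = y + (tr M)/3 = y + 0.333333 to remove the quadratic term: y³ + p·y + q = 0 with p = s − (tr M)²/3 = -14.333333 and q = −2(tr M)³/27 + (tr M)·s/3 − det M = -12.740741.
Three real roots ⇒ use the trigonometric (Viète) form: r = 2√(−p/3) = 4.371626, φ = arccos(3q/(p·r)) = arccos(0.609994) = 0.914743 rad.
y_k = r·cos(φ/3 − 2πk/3) for k = 0, 1, 2 gives y = 4.169974, -0.948405, -3.221569.
λ_k = y_k + 0.333333 gives λ = 4.5033, -0.6151, -2.8882 (check: the sum is 1.0000 = tr M).

Hence λ_max = 4.5033 and λ_min = -2.8882.


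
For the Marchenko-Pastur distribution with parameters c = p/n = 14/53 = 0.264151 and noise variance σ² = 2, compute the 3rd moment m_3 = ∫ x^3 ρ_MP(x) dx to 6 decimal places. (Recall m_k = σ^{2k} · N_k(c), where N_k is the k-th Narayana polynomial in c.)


E[X³] = σ⁶ (1 + 3c + c²) (third MP moment). With σ² = 2 (so σ⁶ = 8) and c = 14/53 = 0.264151: E[X³] = 8 · (1 + 3·0.264151 + (0.264151)²) = 8 · 1.862229.

So E[X^3] = 14.897828.


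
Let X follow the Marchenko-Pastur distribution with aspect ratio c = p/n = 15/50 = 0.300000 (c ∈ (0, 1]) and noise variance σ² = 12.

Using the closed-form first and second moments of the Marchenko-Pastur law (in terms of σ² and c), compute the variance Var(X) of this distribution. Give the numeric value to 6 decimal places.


Recall the MP moments m_1 = E[X] = σ² and m_2 = E[X²] = σ⁴ (1 + c).
m_1 = E[X] = σ² = 12, so m_1² = 144.
m_2 = E[X²] = σ⁴ (1 + c) = 144 · (1 + 0.300000) = 144 · 1.300000 = 187.200000.
(Note m_2 − m_1² simplifies to c · σ⁴ = 0.300000 · 144.)

Var(X) = m_2 − m_1² = 187.200000 − 144 = 43.200000.


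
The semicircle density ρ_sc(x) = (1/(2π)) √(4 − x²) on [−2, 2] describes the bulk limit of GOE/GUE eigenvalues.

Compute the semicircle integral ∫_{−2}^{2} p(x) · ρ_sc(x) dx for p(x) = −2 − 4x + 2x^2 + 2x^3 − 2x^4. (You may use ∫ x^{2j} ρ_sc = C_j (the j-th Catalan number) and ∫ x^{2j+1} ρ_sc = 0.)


Write p(x) = Σ a_i x^i, split into monomials and integrate each against ρ_sc separately.
Using ∫ x^{2j} ρ_sc = C_j = (1/(j+1)) C(2j, j) (Catalan numbers) and ∫ x^{2j+1} ρ_sc = 0 (odd monomials vanish by symmetry):
  i = 0 (even): a_0 · C_{0} = -2 · 1 = -2
  i = 1 (odd): ∫ x^1 ρ_sc = 0 (vanishes)
  i = 2 (even): a_2 · C_{1} = 2 · 1 = 2
  i = 3 (odd): ∫ x^3 ρ_sc = 0 (vanishes)
  i = 4 (even): a_4 · C_{2} = -2 · 2 = -4

Summing the contributions: ∫_{−2}^{2} p(x) ρ_sc(x) dx = (-2) + 2 + (-4) = -4.


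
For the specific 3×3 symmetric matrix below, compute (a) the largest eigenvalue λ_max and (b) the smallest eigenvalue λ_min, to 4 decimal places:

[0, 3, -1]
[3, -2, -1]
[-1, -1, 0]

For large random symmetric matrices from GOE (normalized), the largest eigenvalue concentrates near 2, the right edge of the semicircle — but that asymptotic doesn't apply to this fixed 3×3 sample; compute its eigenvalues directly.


Since M is real symmetric, all three eigenvalues are real; they are the roots of det(λI − M) = λ³ − (tr M) λ² + s λ − det M, where s is the sum of the principal 2×2 minors.
tr M = 0 + (-2) + 0 = -2.
s = (0·(-2) − 3²) + (0·0 − (-1)²) + ((-2)·0 − (-1)²) = -9 + (-1) + (-1) = -11.
det M (expand along row 1) = 0·(-1) − 3·(-1) + (-1)·(-5) = 8.
Characteristic polynomial: λ³ + 2λ² − 11λ − 8 = 0.
Substitute λ = y + (tr M)/3 = y − 0.666667 to remove the quadratic term: y³ + p·y + q = 0 with p = s − (tr M)²/3 = -12.333333 and q = −2(tr M)³/27 + (tr M)·s/3 − det M = -0.074074.
Three real roots ⇒ use the trigonometric (Viète) form: r = 2√(−p/3) = 4.055175, φ = arccos(3q/(p·r)) = arccos(0.004443) = 1.566353 rad.
y_k = r·cos(φ/3 − 2πk/3) for k = 0, 1, 2 gives y = 3.514884, -0.006006, -3.508878.
λ_k = y_k − 0.666667 gives λ = 2.8482, -0.6727, -4.1755 (check: the sum is -2.0000 = tr M).

Hence λ_max = 2.8482 and λ_min = -4.1755.


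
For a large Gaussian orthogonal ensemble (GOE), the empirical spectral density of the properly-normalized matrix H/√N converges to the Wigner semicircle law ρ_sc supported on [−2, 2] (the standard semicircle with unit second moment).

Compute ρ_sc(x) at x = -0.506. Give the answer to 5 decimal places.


ρ_sc(x) = (1/(2π)) √(4 − x²). With x = -0.506:
  4 − x² = 4 − (-0.506)² = 4 − 0.256036 = 3.743964.
  √(4 − x²) = 1.934933.
  1/(2π) = 0.159155.
  ρ_sc(-0.506) = 0.159155 · 1.934933 = 0.307954.

Rounded to 5 decimal places: ρ_sc(-0.506) ≈ 0.30795.


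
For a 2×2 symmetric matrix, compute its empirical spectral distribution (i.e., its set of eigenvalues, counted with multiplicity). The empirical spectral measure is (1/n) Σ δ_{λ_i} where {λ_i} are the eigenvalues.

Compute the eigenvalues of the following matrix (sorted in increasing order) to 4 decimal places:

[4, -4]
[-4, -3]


Since M is real symmetric, both eigenvalues are real; they are the roots of det(λI − M) = λ² − (tr M) λ + det M.
tr M = 4 + (-3) = 1.
det M = 4·(-3) − (-4)² = -12 − 16 = -28.
Characteristic polynomial: λ² − λ − 28 = 0.
Discriminant Δ = (tr M)² − 4·det M = 1 − (-112) = 113; √Δ = 10.630146.
λ = (tr M ± √Δ)/2 = (1 ± 10.630146)/2, giving (tr M − √Δ)/2 = -4.8151 and (tr M + √Δ)/2 = 5.8151.

Eigenvalues sorted in increasing order: [-4.8151, 5.8151].


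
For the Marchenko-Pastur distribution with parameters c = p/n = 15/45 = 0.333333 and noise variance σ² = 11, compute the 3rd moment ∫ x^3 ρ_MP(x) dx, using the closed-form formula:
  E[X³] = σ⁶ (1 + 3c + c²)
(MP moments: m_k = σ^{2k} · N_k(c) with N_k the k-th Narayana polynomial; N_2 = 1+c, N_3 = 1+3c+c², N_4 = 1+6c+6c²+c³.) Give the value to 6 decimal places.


E[X³] = σ⁶ (1 + 3c + c²) (third MP moment). With σ² = 11 (so σ⁶ = 1331) and c = 15/45 = 0.333333: E[X³] = 1331 · (1 + 3·0.333333 + (0.333333)²) = 1331 · 2.111111.

So E[X^3] = 2809.888889.


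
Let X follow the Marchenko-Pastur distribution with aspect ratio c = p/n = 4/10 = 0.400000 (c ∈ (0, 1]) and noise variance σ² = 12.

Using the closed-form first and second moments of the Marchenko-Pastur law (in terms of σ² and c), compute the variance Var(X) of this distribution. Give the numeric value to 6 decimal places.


Recall the MP moments m_1 = E[X] = σ² and m_2 = E[X²] = σ⁴ (1 + c).
m_1 = E[X] = σ² = 12, so m_1² = 144.
m_2 = E[X²] = σ⁴ (1 + c) = 144 · (1 + 0.400000) = 144 · 1.400000 = 201.600000.
(Note m_2 − m_1² simplifies to c · σ⁴ = 0.400000 · 144.)

Var(X) = m_2 − m_1² = 201.600000 − 144 = 57.600000.


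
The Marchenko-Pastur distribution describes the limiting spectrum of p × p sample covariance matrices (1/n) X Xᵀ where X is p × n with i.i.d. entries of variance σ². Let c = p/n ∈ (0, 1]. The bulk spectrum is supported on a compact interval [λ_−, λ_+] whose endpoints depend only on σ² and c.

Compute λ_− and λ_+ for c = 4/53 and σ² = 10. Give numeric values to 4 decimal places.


c = 4/53 = 0.075472; √c = 0.274721.
λ_− = σ² (1 − √c)² = 10 · (1 − 0.274721)² = 10 · (0.725279)² = 5.260294.
λ_+ = σ² (1 + √c)² = 10 · (1 + 0.274721)² = 10 · (1.274721)² = 16.249140.

Rounded to 4 decimal places: λ_− ≈ 5.2603, λ_+ ≈ 16.2491.


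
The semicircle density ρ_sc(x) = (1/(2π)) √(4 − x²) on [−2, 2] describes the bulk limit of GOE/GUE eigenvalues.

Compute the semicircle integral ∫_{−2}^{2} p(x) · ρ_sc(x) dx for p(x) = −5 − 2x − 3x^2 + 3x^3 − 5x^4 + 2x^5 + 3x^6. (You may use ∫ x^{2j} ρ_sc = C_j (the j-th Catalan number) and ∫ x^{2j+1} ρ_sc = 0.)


Write p(x) = Σ a_i x^i, split into monomials and integrate each against ρ_sc separately.
Using ∫ x^{2j} ρ_sc = C_j = (1/(j+1)) C(2j, j) (Catalan numbers) and ∫ x^{2j+1} ρ_sc = 0 (odd monomials vanish by symmetry):
  i = 0 (even): a_0 · C_{0} = -5 · 1 = -5
  i = 1 (odd): ∫ x^1 ρ_sc = 0 (vanishes)
  i = 2 (even): a_2 · C_{1} = -3 · 1 = -3
  i = 3 (odd): ∫ x^3 ρ_sc = 0 (vanishes)
  i = 4 (even): a_4 · C_{2} = -5 · 2 = -10
  i = 5 (odd): ∫ x^5 ρ_sc = 0 (vanishes)
  i = 6 (even): a_6 · C_{3} = 3 · 5 = 15

Summing the contributions: ∫_{−2}^{2} p(x) ρ_sc(x) dx = (-5) + (-3) + (-10) + 15 = -3.


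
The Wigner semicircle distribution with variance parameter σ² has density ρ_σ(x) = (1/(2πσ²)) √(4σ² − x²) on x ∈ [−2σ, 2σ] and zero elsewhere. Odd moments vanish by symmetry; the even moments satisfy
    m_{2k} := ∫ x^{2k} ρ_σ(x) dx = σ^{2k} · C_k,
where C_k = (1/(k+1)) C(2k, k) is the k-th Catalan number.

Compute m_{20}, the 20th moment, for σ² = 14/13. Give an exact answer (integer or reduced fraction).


By the scaled semicircle moment identity, m_{2k} = σ^{2k} · C_k with k = 10.
C_10 = (1/(k+1)) · C(2k, k) = (1/11) · C(20, 10) = (1/11) · 184756 = 16796.
σ^{2k} = (σ²)^k = (14/13)^10 = 289254654976/137858491849.

Therefore m_{20} = σ^{20} · C_10 = (289254654976/137858491849) · 16796 = 373717014228992/10604499373.


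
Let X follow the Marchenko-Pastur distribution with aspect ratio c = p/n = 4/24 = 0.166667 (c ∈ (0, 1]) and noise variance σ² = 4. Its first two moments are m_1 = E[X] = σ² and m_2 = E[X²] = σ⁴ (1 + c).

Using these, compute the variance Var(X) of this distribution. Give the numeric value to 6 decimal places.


m_1 = E[X] = σ² = 4, so m_1² = 16.
m_2 = E[X²] = σ⁴ (1 + c) = 16 · (1 + 0.166667) = 16 · 1.166667 = 18.666667.
(Note m_2 − m_1² simplifies to c · σ⁴ = 0.166667 · 16.)

Var(X) = m_2 − m_1² = 18.666667 − 16 = 2.666667.


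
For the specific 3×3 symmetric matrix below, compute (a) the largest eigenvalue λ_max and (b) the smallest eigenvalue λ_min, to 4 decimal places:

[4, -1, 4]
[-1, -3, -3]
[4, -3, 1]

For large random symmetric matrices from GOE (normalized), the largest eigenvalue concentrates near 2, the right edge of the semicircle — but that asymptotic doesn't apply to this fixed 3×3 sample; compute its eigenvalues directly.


Since M is real symmetric, all three eigenvalues are real; they are the roots of det(λI − M) = λ³ − (tr M) λ² + s λ − det M, where s is the sum of the principal 2×2 minors.
tr M = 4 + (-3) + 1 = 2.
s = (4·(-3) − (-1)²) + (4·1 − 4²) + ((-3)·1 − (-3)²) = -13 + (-12) + (-12) = -37.
det M (expand along row 1) = 4·(-12) − (-1)·11 + 4·15 = 23.
Characteristic polynomial: λ³ − 2λ² − 37λ − 23 = 0.
Substitute λ = y + (tr M)/3 = y + 0.666667 to remove the quadratic term: y³ + p·y + q = 0 with p = s − (tr M)²/3 = -38.333333 and q = −2(tr M)³/27 + (tr M)·s/3 − det M = -48.259259.
Three real roots ⇒ use the trigonometric (Viète) form: r = 2√(−p/3) = 7.149204, φ = arccos(3q/(p·r)) = arccos(0.528284) = 1.014218 rad.
y_k = r·cos(φ/3 − 2πk/3) for k = 0, 1, 2 gives y = 6.744528, -1.318769, -5.425759.
λ_k = y_k + 0.666667 gives λ = 7.4112, -0.6521, -4.7591 (check: the sum is 2.0000 = tr M).

Hence λ_max = 7.4112 and λ_min = -4.7591.


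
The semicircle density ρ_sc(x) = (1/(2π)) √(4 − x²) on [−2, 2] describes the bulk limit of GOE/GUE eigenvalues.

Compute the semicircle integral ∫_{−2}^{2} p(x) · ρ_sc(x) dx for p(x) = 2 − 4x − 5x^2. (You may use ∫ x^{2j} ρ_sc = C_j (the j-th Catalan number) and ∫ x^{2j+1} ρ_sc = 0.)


Write p(x) = Σ a_i x^i, split into monomials and integrate each against ρ_sc separately.
Using ∫ x^{2j} ρ_sc = C_j = (1/(j+1)) C(2j, j) (Catalan numbers) and ∫ x^{2j+1} ρ_sc = 0 (odd monomials vanish by symmetry):
  i = 0 (even): a_0 · C_{0} = 2 · 1 = 2
  i = 1 (odd): ∫ x^1 ρ_sc = 0 (vanishes)
  i = 2 (even): a_2 · C_{1} = -5 · 1 = -5

Summing the contributions: ∫_{−2}^{2} p(x) ρ_sc(x) dx = 2 + (-5) = -3.


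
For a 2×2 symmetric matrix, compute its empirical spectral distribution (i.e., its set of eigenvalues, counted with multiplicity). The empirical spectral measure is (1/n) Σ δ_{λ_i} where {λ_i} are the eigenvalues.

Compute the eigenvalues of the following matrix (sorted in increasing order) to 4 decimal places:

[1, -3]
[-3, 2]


Since M is real symmetric, both eigenvalues are real; they are the roots of det(λI − M) = λ² − (tr M) λ + det M.
tr M = 1 + 2 = 3.
det M = 1·2 − (-3)² = 2 − 9 = -7.
Characteristic polynomial: λ² − 3λ − 7 = 0.
Discriminant Δ = (tr M)² − 4·det M = 9 − (-28) = 37; √Δ = 6.082763.
λ = (tr M ± √Δ)/2 = (3 ± 6.082763)/2, giving (tr M − √Δ)/2 = -1.5414 and (tr M + √Δ)/2 = 4.5414.

Eigenvalues sorted in increasing order: [-1.5414, 4.5414].


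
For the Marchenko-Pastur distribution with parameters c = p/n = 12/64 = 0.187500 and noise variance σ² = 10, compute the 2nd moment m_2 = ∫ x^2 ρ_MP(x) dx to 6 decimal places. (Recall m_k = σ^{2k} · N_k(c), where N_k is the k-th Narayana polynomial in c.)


E[X²] = σ⁴ (1 + c) (second MP moment). With σ² = 10 (so σ⁴ = 100) and c = 12/64 = 0.187500: E[X²] = 100 · (1 + 0.187500) = 100 · 1.187500.

So E[X^2] = 118.750000.


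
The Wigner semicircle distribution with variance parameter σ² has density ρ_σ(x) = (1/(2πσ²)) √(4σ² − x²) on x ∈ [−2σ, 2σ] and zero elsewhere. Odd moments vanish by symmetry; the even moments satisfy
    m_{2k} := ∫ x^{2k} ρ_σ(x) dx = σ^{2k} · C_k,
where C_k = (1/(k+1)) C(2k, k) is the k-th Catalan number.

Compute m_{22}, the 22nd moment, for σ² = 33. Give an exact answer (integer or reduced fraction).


By the scaled semicircle moment identity, m_{2k} = σ^{2k} · C_k with k = 11.
C_11 = (1/(k+1)) · C(2k, k) = (1/12) · C(22, 11) = (1/12) · 705432 = 58786.
σ^{2k} = (σ²)^k = (33)^11 = 50542106513726817.

Therefore m_{22} = σ^{22} · C_11 = 50542106513726817 · 58786 = 2971168273515944664162.


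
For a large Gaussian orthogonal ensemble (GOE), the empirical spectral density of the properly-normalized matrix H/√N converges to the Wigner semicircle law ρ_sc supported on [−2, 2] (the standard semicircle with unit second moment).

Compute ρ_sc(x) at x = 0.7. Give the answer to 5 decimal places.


ρ_sc(x) = (1/(2π)) √(4 − x²). With x = 0.7:
  4 − x² = 4 − (0.7)² = 4 − 0.490000 = 3.510000.
  √(4 − x²) = 1.873499.
  1/(2π) = 0.159155.
  ρ_sc(0.7) = 0.159155 · 1.873499 = 0.298177.

Rounded to 5 decimal places: ρ_sc(0.7) ≈ 0.29818.


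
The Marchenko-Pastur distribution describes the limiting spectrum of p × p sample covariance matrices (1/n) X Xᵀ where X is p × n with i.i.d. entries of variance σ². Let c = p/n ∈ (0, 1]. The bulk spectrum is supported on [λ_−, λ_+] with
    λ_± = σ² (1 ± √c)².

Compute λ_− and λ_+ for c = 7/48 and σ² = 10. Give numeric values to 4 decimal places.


c = 7/48 = 0.145833; √c = 0.381881.
λ_− = σ² (1 − √c)² = 10 · (1 − 0.381881)² = 10 · (0.618119)² = 3.820707.
λ_+ = σ² (1 + √c)² = 10 · (1 + 0.381881)² = 10 · (1.381881)² = 19.095959.

Rounded to 4 decimal places: λ_− ≈ 3.8207, λ_+ ≈ 19.0960.


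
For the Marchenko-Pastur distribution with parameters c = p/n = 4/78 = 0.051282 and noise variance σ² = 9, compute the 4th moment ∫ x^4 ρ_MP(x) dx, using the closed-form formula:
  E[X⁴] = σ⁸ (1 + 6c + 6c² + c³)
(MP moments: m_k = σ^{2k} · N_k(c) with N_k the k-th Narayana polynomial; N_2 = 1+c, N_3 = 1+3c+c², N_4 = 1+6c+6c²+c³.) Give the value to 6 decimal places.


E[X⁴] = σ⁸ (1 + 6c + 6c² + c³) (fourth MP moment). With σ² = 9 (so σ⁸ = 6561) and c = 4/78 = 0.051282: E[X⁴] = 6561 · (1 + 6·0.051282 + 6·(0.051282)² + (0.051282)³) = 6561 · 1.323606.

So E[X^4] = 8684.180701.


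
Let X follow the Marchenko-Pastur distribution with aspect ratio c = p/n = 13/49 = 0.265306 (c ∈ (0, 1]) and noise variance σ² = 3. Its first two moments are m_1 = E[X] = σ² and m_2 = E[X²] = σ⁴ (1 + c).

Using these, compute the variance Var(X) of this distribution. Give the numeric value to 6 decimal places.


m_1 = E[X] = σ² = 3, so m_1² = 9.
m_2 = E[X²] = σ⁴ (1 + c) = 9 · (1 + 0.265306) = 9 · 1.265306 = 11.387755.
(Note m_2 − m_1² simplifies to c · σ⁴ = 0.265306 · 9.)

Var(X) = m_2 − m_1² = 11.387755 − 9 = 2.387755.


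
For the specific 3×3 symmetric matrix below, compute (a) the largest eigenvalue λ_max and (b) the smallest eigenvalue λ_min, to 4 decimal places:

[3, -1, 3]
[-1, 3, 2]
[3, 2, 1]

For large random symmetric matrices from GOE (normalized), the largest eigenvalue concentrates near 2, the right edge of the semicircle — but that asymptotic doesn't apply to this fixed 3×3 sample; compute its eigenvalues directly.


Since M is real symmetric, all three eigenvalues are real; they are the roots of det(λI − M) = λ³ − (tr M) λ² + s λ − det M, where s is the sum of the principal 2×2 minors.
tr M = 3 + 3 + 1 = 7.
s = (3·3 − (-1)²) + (3·1 − 3²) + (3·1 − 2²) = 8 + (-6) + (-1) = 1.
det M (expand along row 1) = 3·(-1) − (-1)·(-7) + 3·(-11) = -43.
Characteristic polynomial: λ³ − 7λ² + λ + 43 = 0.
Substitute λ = y + (tr M)/3 = y + 2.333333 to remove the quadratic term: y³ + p·y + q = 0 with p = s − (tr M)²/3 = -15.333333 and q = −2(tr M)³/27 + (tr M)·s/3 − det M = 19.925926.
Three real roots ⇒ use the trigonometric (Viète) form: r = 2√(−p/3) = 4.521553, φ = arccos(3q/(p·r)) = arccos(-0.862215) = 2.610422 rad.
y_k = r·cos(φ/3 − 2πk/3) for k = 0, 1, 2 gives y = 2.915131, 1.535734, -4.450865.
λ_k = y_k + 2.333333 gives λ = 5.2485, 3.8691, -2.1175 (check: the sum is 7.0000 = tr M).

Hence λ_max = 5.2485 and λ_min = -2.1175.


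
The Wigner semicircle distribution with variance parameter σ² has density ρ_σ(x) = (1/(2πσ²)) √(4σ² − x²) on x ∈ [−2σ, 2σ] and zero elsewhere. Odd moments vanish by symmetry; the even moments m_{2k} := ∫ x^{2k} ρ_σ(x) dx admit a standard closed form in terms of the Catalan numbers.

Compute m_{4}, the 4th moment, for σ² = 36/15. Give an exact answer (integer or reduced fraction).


By the scaled semicircle moment identity, m_{2k} = σ^{2k} · C_k with k = 2.
C_2 = (1/(k+1)) · C(2k, k) = (1/3) · C(4, 2) = (1/3) · 6 = 2.
σ^{2k} = (σ²)^k = (36/15)^2 = 144/25.

Therefore m_{4} = σ^{4} · C_2 = (144/25) · 2 = 288/25.


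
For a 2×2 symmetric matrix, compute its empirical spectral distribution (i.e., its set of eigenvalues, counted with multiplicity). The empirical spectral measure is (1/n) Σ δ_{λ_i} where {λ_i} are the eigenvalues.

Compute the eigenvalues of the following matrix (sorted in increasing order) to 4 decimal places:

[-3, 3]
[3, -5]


Since M is real symmetric, both eigenvalues are real; they are the roots of det(λI − M) = λ² − (tr M) λ + det M.
tr M = -3 + (-5) = -8.
det M = (-3)·(-5) − 3² = 15 − 9 = 6.
Characteristic polynomial: λ² + 8λ + 6 = 0.
Discriminant Δ = (tr M)² − 4·det M = 64 − 24 = 40; √Δ = 6.324555.
λ = (tr M ± √Δ)/2 = (-8 ± 6.324555)/2, giving (tr M − √Δ)/2 = -7.1623 and (tr M + √Δ)/2 = -0.8377.

Eigenvalues sorted in increasing order: [-7.1623, -0.8377].


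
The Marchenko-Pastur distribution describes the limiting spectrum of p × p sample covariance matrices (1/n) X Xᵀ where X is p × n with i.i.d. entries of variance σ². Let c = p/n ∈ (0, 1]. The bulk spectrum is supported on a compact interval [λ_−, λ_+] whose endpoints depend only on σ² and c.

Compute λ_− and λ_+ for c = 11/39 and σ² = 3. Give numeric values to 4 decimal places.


c = 11/39 = 0.282051; √c = 0.531085.
λ_− = σ² (1 − √c)² = 3 · (1 − 0.531085)² = 3 · (0.468915)² = 0.659644.
λ_+ = σ² (1 + √c)² = 3 · (1 + 0.531085)² = 3 · (1.531085)² = 7.032664.

Rounded to 4 decimal places: λ_− ≈ 0.6596, λ_+ ≈ 7.0327.


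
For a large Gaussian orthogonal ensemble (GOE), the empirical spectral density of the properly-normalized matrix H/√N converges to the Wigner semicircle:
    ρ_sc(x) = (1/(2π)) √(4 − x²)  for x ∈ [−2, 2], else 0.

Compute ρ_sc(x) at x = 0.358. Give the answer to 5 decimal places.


ρ_sc(x) = (1/(2π)) √(4 − x²). With x = 0.358:
  4 − x² = 4 − (0.358)² = 4 − 0.128164 = 3.871836.
  √(4 − x²) = 1.967698.
  1/(2π) = 0.159155.
  ρ_sc(0.358) = 0.159155 · 1.967698 = 0.313169.

Rounded to 5 decimal places: ρ_sc(0.358) ≈ 0.31317.


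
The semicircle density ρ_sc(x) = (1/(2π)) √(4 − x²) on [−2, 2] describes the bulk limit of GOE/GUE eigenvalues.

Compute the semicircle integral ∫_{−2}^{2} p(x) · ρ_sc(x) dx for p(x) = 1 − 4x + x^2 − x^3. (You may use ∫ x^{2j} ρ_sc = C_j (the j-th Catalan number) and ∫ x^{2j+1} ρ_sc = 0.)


Write p(x) = Σ a_i x^i, split into monomials and integrate each against ρ_sc separately.
Using ∫ x^{2j} ρ_sc = C_j = (1/(j+1)) C(2j, j) (Catalan numbers) and ∫ x^{2j+1} ρ_sc = 0 (odd monomials vanish by symmetry):
  i = 0 (even): a_0 · C_{0} = 1 · 1 = 1
  i = 1 (odd): ∫ x^1 ρ_sc = 0 (vanishes)
  i = 2 (even): a_2 · C_{1} = 1 · 1 = 1
  i = 3 (odd): ∫ x^3 ρ_sc = 0 (vanishes)

Summing the contributions: ∫_{−2}^{2} p(x) ρ_sc(x) dx = 1 + 1 = 2.


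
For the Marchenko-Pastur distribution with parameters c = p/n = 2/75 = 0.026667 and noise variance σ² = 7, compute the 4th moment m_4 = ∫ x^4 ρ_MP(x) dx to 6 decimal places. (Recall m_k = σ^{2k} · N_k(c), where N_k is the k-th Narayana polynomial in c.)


E[X⁴] = σ⁸ (1 + 6c + 6c² + c³) (fourth MP moment). With σ² = 7 (so σ⁸ = 2401) and c = 2/75 = 0.026667: E[X⁴] = 2401 · (1 + 6·0.026667 + 6·(0.026667)² + (0.026667)³) = 2401 · 1.164286.

So E[X^4] = 2795.449797.


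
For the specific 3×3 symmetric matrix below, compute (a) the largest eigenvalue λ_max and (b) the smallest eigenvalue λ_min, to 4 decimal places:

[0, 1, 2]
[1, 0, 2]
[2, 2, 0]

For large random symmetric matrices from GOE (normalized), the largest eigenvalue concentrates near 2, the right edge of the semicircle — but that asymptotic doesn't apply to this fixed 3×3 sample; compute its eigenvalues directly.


Since M is real symmetric, all three eigenvalues are real; they are the roots of det(λI − M) = λ³ − (tr M) λ² + s λ − det M, where s is the sum of the principal 2×2 minors.
tr M = 0 + 0 + 0 = 0.
s = (0·0 − 1²) + (0·0 − 2²) + (0·0 − 2²) = -1 + (-4) + (-4) = -9.
det M (expand along row 1) = 0·(-4) − 1·(-4) + 2·2 = 8.
Characteristic polynomial: λ³ − 9λ − 8 = 0.
Substitute λ = y + (tr M)/3 = y + 0.000000 to remove the quadratic term: y³ + p·y + q = 0 with p = s − (tr M)²/3 = -9.000000 and q = −2(tr M)³/27 + (tr M)·s/3 − det M = -8.000000.
Three real roots ⇒ use the trigonometric (Viète) form: r = 2√(−p/3) = 3.464102, φ = arccos(3q/(p·r)) = arccos(0.769800) = 0.692268 rad.
y_k = r·cos(φ/3 − 2πk/3) for k = 0, 1, 2 gives y = 3.372281, -1.000000, -2.372281.
λ_k = y_k + 0.000000 gives λ = 3.3723, -1.0000, -2.3723 (check: the sum is 0.0000 = tr M).

Hence λ_max = 3.3723 and λ_min = -2.3723.
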